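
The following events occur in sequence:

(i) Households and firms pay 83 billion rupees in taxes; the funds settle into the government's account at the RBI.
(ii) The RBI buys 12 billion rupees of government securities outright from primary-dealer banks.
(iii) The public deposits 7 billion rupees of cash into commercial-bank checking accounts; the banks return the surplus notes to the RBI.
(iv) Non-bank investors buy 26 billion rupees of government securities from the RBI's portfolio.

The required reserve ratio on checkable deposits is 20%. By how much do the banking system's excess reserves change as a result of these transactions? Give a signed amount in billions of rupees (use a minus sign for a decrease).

Government account inflow 83 billion rupees: reserves −83B, deposits −83B.
OMO purchase (from banks) 12 billion rupees: reserves +12B, deposits 0.
Currency deposit 7 billion rupees: reserves +7B, deposits +7B.
Asset sale (to non-banks) 26 billion rupees: reserves −26B, deposits −26B.
Totals: Δreserves = −90B, Δdeposits = −102B.
Δrequired reserves = 20% × −102B = −20.4B.
Δexcess reserves = Δreserves − Δrequired = −90B − (−20.4B) = -69.6 billion.

-69.6 billion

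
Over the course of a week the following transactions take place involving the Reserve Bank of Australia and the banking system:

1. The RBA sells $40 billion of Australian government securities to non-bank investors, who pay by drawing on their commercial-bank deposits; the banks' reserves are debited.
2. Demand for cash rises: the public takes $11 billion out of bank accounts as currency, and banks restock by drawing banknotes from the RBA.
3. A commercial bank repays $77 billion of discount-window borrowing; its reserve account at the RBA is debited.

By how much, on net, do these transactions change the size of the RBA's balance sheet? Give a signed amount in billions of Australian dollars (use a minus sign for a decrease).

-$117 billion

RBA balance sheet:
  Assets:      Securities −$40B, Loans to banks −$77B
  Liabilities: Bank reserves −$128B, Currency in circulation +$11B
Commercial banking system:
  Assets:      Reserves at CB −$128B
  Liabilities: Checkable deposits −$51B, Borrowings from CB −$77B
Change in total RBA assets = -$117 billion.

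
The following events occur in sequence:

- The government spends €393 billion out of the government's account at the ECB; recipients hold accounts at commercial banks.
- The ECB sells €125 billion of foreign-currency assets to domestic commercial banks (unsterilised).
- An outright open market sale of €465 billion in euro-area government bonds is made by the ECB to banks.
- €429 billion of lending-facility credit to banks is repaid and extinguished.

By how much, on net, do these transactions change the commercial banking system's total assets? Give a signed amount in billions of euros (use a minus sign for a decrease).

-€36 billion

ECB balance sheet:
  Assets:      Securities −€465B, Loans to banks −€429B, Foreign assets −€125B
  Liabilities: Bank reserves −€626B, Government deposits −€393B
Commercial banking system:
  Assets:      Reserves at CB −€626B, Securities +€465B, Foreign assets +€125B
  Liabilities: Checkable deposits +€393B, Borrowings from CB −€429B
Change in total bank assets = -€36 billion.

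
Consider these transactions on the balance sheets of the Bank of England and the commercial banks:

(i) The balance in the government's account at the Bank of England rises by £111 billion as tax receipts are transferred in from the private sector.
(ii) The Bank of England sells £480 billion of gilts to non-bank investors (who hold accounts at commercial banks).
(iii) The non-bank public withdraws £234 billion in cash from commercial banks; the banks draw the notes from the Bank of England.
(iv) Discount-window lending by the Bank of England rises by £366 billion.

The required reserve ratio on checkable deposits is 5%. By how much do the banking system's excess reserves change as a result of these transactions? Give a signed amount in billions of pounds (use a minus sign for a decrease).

-£417.75 billion

Government account inflow £111 billion: reserves −£111B, deposits −£111B.
Asset sale (to non-banks) £480 billion: reserves −£480B, deposits −£480B.
Currency withdrawal £234 billion: reserves −£234B, deposits −£234B.
Discount-window loan £366 billion: reserves +£366B, deposits 0.
Totals: Δreserves = −£459B, Δdeposits = −£825B.
Δrequired reserves = 5% × −£825B = −£41.25B.
Δexcess reserves = Δreserves − Δrequired = −£459B − (−£41.25B) = -£417.75 billion.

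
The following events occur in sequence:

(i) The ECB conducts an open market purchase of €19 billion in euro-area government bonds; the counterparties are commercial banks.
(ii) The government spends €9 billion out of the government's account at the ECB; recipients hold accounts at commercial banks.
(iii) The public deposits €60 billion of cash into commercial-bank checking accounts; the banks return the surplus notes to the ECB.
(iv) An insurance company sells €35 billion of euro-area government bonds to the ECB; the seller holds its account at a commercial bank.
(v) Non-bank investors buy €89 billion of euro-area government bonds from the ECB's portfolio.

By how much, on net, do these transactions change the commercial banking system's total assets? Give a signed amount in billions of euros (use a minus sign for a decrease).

+€15 billion

ECB balance sheet:
  Assets:      Securities −€35B
  Liabilities: Bank reserves +€34B, Currency in circulation −€60B, Government deposits −€9B
Commercial banking system:
  Assets:      Reserves at CB +€34B, Securities −€19B
  Liabilities: Checkable deposits +€15B
Change in total bank assets = +€15 billion.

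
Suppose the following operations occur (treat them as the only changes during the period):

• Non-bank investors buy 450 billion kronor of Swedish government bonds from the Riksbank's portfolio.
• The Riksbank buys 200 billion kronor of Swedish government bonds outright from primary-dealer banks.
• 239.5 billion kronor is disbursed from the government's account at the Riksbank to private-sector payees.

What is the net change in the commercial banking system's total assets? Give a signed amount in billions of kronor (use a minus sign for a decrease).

-210.5 billion

Riksbank balance sheet:
  Assets:      Securities −250B
  Liabilities: Bank reserves −10.5B, Government deposits −239.5B
Commercial banking system:
  Assets:      Reserves at CB −10.5B, Securities −200B
  Liabilities: Checkable deposits −210.5B
Change in total bank assets = -210.5 billion.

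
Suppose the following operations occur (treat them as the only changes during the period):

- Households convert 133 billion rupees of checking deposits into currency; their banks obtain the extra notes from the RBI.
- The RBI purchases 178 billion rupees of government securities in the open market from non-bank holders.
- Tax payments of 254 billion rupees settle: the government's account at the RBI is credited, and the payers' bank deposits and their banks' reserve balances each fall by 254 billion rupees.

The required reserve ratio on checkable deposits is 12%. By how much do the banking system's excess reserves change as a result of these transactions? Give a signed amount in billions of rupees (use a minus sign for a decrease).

Currency withdrawal 133 billion rupees: reserves −133B, deposits −133B.
Asset purchase (from non-banks) 178 billion rupees: reserves +178B, deposits +178B.
Government account inflow 254 billion rupees: reserves −254B, deposits −254B.
Totals: Δreserves = −209B, Δdeposits = −209B.
Δrequired reserves = 12% × −209B = −25.08B.
Δexcess reserves = Δreserves − Δrequired = −209B − (−25.08B) = -183.92 billion.

-183.92 billion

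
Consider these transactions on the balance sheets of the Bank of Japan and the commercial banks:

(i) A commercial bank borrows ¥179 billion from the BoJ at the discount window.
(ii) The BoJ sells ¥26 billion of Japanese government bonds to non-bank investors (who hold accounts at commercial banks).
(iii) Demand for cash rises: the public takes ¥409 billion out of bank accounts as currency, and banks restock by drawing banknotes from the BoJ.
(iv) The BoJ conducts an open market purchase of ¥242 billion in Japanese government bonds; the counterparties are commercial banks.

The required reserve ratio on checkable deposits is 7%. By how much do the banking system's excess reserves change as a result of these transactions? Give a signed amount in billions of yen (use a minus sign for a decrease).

+¥16.45 billion

Discount-window loan ¥179 billion: reserves +¥179B, deposits 0.
Asset sale (to non-banks) ¥26 billion: reserves −¥26B, deposits −¥26B.
Currency withdrawal ¥409 billion: reserves −¥409B, deposits −¥409B.
OMO purchase (from banks) ¥242 billion: reserves +¥242B, deposits 0.
Totals: Δreserves = −¥14B, Δdeposits = −¥435B.
Δrequired reserves = 7% × −¥435B = −¥30.45B.
Δexcess reserves = Δreserves − Δrequired = −¥14B − (−¥30.45B) = +¥16.45 billion.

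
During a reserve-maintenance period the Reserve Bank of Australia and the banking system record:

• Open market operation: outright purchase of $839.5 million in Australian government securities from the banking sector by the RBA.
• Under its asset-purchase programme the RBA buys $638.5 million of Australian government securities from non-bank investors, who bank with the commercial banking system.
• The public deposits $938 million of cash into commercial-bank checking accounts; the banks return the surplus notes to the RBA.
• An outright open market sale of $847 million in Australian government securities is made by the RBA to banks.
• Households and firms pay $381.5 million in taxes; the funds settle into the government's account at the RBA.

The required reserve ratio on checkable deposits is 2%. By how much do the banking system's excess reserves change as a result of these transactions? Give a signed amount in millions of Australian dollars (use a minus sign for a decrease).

+$1163.6 million

OMO purchase (from banks) $839.5 million: reserves +$839.5M, deposits 0.
Asset purchase (from non-banks) $638.5 million: reserves +$638.5M, deposits +$638.5M.
Currency deposit $938 million: reserves +$938M, deposits +$938M.
OMO sale (to banks) $847 million: reserves −$847M, deposits 0.
Government account inflow $381.5 million: reserves −$381.5M, deposits −$381.5M.
Totals: Δreserves = +$1187.5M, Δdeposits = +$1195M.
Δrequired reserves = 2% × +$1195M = +$23.9M.
Δexcess reserves = Δreserves − Δrequired = +$1187.5M − (+$23.9M) = +$1163.6 million.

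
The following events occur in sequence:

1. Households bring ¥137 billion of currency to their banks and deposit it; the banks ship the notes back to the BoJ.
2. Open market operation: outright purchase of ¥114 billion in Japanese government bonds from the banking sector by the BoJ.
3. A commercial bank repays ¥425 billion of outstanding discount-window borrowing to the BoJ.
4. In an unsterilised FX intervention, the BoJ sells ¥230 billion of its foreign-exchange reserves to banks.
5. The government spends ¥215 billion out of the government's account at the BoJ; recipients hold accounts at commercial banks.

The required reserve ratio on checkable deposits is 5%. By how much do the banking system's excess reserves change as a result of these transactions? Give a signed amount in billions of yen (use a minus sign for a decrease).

Currency deposit ¥137 billion: reserves +¥137B, deposits +¥137B.
OMO purchase (from banks) ¥114 billion: reserves +¥114B, deposits 0.
Discount-window repayment ¥425 billion: reserves −¥425B, deposits 0.
FX sale ¥230 billion: reserves −¥230B, deposits 0.
Government spending ¥215 billion: reserves +¥215B, deposits +¥215B.
Totals: Δreserves = −¥189B, Δdeposits = +¥352B.
Δrequired reserves = 5% × +¥352B = +¥17.6B.
Δexcess reserves = Δreserves − Δrequired = −¥189B − (+¥17.6B) = -¥206.6 billion.

-¥206.6 billion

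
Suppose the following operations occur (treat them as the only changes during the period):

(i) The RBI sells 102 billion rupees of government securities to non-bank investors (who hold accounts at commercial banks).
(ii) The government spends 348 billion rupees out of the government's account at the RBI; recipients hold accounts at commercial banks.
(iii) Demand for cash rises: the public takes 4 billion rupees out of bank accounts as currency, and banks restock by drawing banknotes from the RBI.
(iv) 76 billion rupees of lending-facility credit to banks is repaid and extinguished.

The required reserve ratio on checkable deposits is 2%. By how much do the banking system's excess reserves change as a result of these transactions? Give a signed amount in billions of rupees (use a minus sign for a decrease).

Asset sale (to non-banks) 102 billion rupees: reserves −102B, deposits −102B.
Government spending 348 billion rupees: reserves +348B, deposits +348B.
Currency withdrawal 4 billion rupees: reserves −4B, deposits −4B.
Discount-window repayment 76 billion rupees: reserves −76B, deposits 0.
Totals: Δreserves = +166B, Δdeposits = +242B.
Δrequired reserves = 2% × +242B = +4.84B.
Δexcess reserves = Δreserves − Δrequired = +166B − (+4.84B) = +161.16 billion.

+161.16 billion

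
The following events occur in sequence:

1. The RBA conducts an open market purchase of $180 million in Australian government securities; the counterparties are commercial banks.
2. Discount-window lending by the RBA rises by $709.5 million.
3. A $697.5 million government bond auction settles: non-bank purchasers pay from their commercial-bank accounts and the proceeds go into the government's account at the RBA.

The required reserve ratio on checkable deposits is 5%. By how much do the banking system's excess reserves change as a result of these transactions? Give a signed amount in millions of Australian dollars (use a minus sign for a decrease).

+$226.875 million

OMO purchase (from banks) $180 million: reserves +$180M, deposits 0.
Discount-window loan $709.5 million: reserves +$709.5M, deposits 0.
Government account inflow $697.5 million: reserves −$697.5M, deposits −$697.5M.
Totals: Δreserves = +$192M, Δdeposits = −$697.5M.
Δrequired reserves = 5% × −$697.5M = −$34.875M.
Δexcess reserves = Δreserves − Δrequired = +$192M − (−$34.875M) = +$226.875 million.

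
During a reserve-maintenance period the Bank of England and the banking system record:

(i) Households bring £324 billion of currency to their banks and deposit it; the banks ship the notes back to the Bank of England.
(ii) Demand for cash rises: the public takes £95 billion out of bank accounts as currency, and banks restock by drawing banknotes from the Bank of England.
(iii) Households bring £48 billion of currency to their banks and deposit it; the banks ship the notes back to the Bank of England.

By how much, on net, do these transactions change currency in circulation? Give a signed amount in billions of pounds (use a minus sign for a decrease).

-£277 billion

Bank of England balance sheet:
  Assets:      no change
  Liabilities: Bank reserves +£277B, Currency in circulation −£277B
So the change in currency in circulation is -£277 billion.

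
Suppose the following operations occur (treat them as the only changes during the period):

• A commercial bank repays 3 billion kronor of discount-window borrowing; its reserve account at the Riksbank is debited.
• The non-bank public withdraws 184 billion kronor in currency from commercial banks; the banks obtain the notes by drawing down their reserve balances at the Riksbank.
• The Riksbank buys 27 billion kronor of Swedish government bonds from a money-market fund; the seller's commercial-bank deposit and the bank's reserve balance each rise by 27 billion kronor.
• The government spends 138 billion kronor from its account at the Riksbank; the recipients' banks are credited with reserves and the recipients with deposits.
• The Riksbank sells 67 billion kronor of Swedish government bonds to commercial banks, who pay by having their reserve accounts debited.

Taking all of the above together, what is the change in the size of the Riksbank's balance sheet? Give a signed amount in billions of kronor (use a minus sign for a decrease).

Riksbank balance sheet:
  Assets:      Securities −40B, Loans to banks −3B
  Liabilities: Bank reserves −89B, Currency in circulation +184B, Government deposits −138B
Commercial banking system:
  Assets:      Reserves at CB −89B, Securities +67B
  Liabilities: Checkable deposits −19B, Borrowings from CB −3B
Change in total Riksbank assets = -43 billion.

-43 billion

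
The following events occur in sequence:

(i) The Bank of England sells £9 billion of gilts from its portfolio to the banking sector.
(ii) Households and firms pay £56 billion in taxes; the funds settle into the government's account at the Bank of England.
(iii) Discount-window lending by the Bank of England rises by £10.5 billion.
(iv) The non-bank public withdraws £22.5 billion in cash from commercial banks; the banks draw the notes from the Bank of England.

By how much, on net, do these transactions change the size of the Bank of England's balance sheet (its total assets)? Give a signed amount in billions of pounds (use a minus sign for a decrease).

+£1.5 billion

OMO sale (to banks) £9 billion: a Bank of England asset is shed → −£9B.
Government account inflow £56 billion: only the composition of liabilities changes → 0.
Discount-window loan £10.5 billion: a Bank of England asset is acquired → +£10.5B.
Currency withdrawal £22.5 billion: only the composition of liabilities changes → 0.
Net: −9 + 0 + 10.5 + 0 = +£1.5 billion.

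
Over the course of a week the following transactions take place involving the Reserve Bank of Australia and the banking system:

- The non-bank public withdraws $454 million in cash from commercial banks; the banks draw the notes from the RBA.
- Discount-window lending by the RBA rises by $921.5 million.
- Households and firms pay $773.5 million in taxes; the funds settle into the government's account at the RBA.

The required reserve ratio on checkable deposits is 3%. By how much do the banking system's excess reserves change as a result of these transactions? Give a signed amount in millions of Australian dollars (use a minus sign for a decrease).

Currency withdrawal $454 million: reserves −$454M, deposits −$454M.
Discount-window loan $921.5 million: reserves +$921.5M, deposits 0.
Government account inflow $773.5 million: reserves −$773.5M, deposits −$773.5M.
Totals: Δreserves = −$306M, Δdeposits = −$1227.5M.
Δrequired reserves = 3% × −$1227.5M = −$36.825M.
Δexcess reserves = Δreserves − Δrequired = −$306M − (−$36.825M) = -$269.175 million.

-$269.175 million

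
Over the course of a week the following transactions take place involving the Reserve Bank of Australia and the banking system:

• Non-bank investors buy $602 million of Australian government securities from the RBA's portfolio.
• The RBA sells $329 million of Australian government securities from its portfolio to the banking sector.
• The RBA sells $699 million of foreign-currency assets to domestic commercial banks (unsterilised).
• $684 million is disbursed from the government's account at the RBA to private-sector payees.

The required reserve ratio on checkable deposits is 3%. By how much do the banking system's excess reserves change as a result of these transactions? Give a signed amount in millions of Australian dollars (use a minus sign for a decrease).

-$948.46 million

Asset sale (to non-banks) $602 million: reserves −$602M, deposits −$602M.
OMO sale (to banks) $329 million: reserves −$329M, deposits 0.
FX sale $699 million: reserves −$699M, deposits 0.
Government spending $684 million: reserves +$684M, deposits +$684M.
Totals: Δreserves = −$946M, Δdeposits = +$82M.
Δrequired reserves = 3% × +$82M = +$2.46M.
Δexcess reserves = Δreserves − Δrequired = −$946M − (+$2.46M) = -$948.46 million.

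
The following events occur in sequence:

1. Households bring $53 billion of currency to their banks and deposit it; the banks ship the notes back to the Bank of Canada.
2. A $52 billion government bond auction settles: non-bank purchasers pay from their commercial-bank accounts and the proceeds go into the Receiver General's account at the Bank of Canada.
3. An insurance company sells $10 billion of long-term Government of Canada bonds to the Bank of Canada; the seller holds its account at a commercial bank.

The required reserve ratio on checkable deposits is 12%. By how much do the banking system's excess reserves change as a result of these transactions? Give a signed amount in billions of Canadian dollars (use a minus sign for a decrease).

+$9.68 billion

Currency deposit $53 billion: reserves +$53B, deposits +$53B.
Government account inflow $52 billion: reserves −$52B, deposits −$52B.
Asset purchase (from non-banks) $10 billion: reserves +$10B, deposits +$10B.
Totals: Δreserves = +$11B, Δdeposits = +$11B.
Δrequired reserves = 12% × +$11B = +$1.32B.
Δexcess reserves = Δreserves − Δrequired = +$11B − (+$1.32B) = +$9.68 billion.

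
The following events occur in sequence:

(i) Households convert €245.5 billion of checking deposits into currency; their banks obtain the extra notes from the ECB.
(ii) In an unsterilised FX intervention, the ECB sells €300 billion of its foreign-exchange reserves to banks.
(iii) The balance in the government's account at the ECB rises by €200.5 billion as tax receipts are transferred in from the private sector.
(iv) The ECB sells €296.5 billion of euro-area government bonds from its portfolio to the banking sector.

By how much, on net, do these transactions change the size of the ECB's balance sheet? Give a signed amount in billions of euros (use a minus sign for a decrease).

-€596.5 billion

Currency withdrawal €245.5 billion: only the composition of liabilities changes → 0.
FX sale €300 billion: an ECB asset is shed → −€300B.
Government account inflow €200.5 billion: only the composition of liabilities changes → 0.
OMO sale (to banks) €296.5 billion: an ECB asset is shed → −€296.5B.
Net: 0 − 300 + 0 − 296.5 = -€596.5 billion.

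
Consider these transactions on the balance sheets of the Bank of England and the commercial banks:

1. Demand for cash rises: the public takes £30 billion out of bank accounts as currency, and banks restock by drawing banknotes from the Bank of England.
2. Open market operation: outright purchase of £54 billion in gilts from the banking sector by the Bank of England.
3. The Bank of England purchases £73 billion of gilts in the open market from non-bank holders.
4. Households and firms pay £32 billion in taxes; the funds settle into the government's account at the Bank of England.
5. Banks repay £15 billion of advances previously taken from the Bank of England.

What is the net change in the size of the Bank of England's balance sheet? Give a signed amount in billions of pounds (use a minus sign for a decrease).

Bank of England balance sheet:
  Assets:      Securities +£127B, Loans to banks −£15B
  Liabilities: Bank reserves +£50B, Currency in circulation +£30B, Government deposits +£32B
Commercial banking system:
  Assets:      Reserves at CB +£50B, Securities −£54B
  Liabilities: Checkable deposits +£11B, Borrowings from CB −£15B
Change in total Bank of England assets = +£112 billion.

+£112 billion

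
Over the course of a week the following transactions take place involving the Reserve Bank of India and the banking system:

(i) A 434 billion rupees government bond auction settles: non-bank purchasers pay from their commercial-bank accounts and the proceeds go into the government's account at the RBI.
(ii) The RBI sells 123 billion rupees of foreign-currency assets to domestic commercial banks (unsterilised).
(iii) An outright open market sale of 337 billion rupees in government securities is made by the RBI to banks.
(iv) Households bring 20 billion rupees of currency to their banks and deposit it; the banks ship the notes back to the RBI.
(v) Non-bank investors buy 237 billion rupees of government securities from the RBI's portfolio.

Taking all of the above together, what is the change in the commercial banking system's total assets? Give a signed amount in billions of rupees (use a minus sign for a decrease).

-651 billion

RBI balance sheet:
  Assets:      Securities −574B, Foreign assets −123B
  Liabilities: Bank reserves −1111B, Currency in circulation −20B, Government deposits +434B
Commercial banking system:
  Assets:      Reserves at CB −1111B, Securities +337B, Foreign assets +123B
  Liabilities: Checkable deposits −651B
Change in total bank assets = -651 billion.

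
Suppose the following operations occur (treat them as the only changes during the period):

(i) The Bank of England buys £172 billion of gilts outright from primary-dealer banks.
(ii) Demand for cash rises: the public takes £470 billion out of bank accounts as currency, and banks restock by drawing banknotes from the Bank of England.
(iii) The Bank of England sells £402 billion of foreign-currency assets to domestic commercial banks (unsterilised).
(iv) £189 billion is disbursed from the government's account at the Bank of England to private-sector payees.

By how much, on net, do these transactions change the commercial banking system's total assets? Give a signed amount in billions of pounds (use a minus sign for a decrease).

Bank of England balance sheet:
  Assets:      Securities +£172B, Foreign assets −£402B
  Liabilities: Bank reserves −£511B, Currency in circulation +£470B, Government deposits −£189B
Commercial banking system:
  Assets:      Reserves at CB −£511B, Securities −£172B, Foreign assets +£402B
  Liabilities: Checkable deposits −£281B
Change in total bank assets = -£281 billion.

-£281 billion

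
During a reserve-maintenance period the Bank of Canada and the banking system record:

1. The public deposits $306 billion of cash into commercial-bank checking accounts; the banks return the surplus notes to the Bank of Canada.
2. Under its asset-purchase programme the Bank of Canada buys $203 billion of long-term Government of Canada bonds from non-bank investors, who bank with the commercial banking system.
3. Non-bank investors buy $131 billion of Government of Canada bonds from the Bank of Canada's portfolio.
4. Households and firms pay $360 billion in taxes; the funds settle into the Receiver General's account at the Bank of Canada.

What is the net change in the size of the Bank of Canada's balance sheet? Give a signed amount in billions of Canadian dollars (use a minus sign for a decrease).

Bank of Canada balance sheet:
  Assets:      Securities +$72B
  Liabilities: Bank reserves +$18B, Currency in circulation −$306B, Government deposits +$360B
Change in total Bank of Canada assets = +$72 billion.

+$72 billion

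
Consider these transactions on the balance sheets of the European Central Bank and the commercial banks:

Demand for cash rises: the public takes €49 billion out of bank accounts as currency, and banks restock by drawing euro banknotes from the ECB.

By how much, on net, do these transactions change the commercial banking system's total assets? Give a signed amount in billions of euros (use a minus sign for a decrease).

Currency withdrawal €49 billion: bank balance sheets shrink → −€49B.

-€49 billion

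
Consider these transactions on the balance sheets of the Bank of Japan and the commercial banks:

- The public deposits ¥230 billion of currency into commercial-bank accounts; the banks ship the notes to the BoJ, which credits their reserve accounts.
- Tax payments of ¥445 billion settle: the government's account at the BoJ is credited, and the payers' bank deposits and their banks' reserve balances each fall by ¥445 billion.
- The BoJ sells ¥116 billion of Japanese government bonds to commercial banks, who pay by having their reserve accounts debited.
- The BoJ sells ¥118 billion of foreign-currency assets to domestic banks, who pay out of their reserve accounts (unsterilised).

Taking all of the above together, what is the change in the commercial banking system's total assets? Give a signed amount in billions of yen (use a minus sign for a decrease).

Currency deposit ¥230 billion: bank balance sheets expand → +¥230B.
Government account inflow ¥445 billion: bank balance sheets shrink → −¥445B.
OMO sale (to banks) ¥116 billion: just an asset swap on bank balance sheets → 0.
FX sale ¥118 billion: just an asset swap on bank balance sheets → 0.
Net: 230 − 445 + 0 + 0 = -¥215 billion.

-¥215 billion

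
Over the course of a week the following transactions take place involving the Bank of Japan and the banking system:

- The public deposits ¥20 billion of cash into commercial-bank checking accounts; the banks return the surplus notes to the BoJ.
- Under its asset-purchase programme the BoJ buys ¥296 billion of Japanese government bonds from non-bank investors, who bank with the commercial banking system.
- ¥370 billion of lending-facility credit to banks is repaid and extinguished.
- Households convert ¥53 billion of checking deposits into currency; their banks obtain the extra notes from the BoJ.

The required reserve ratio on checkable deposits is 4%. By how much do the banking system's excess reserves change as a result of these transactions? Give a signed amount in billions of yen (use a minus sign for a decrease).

Currency deposit ¥20 billion: reserves +¥20B, deposits +¥20B.
Asset purchase (from non-banks) ¥296 billion: reserves +¥296B, deposits +¥296B.
Discount-window repayment ¥370 billion: reserves −¥370B, deposits 0.
Currency withdrawal ¥53 billion: reserves −¥53B, deposits −¥53B.
Totals: Δreserves = −¥107B, Δdeposits = +¥263B.
Δrequired reserves = 4% × +¥263B = +¥10.52B.
Δexcess reserves = Δreserves − Δrequired = −¥107B − (+¥10.52B) = -¥117.52 billion.

-¥117.52 billion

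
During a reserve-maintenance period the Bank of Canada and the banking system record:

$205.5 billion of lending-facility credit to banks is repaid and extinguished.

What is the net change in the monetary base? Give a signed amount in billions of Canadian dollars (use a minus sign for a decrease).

Discount-window repayment $205.5 billion: Bank of Canada balance sheet contracts → −$205.5B.

-$205.5 billion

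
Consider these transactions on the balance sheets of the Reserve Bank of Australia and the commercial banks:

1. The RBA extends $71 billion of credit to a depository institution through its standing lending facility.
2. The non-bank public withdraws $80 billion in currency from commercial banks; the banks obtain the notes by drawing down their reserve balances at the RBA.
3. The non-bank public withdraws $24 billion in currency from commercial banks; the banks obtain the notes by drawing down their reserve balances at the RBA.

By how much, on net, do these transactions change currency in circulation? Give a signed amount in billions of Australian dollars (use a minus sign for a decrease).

Discount-window loan $71 billion: no currency enters or leaves circulation → 0.
Currency withdrawal $80 billion: notes leave the central bank → +$80B.
Currency withdrawal $24 billion: notes leave the central bank → +$24B.
Net: 0 + 80 + 24 = +$104 billion.

+$104 billion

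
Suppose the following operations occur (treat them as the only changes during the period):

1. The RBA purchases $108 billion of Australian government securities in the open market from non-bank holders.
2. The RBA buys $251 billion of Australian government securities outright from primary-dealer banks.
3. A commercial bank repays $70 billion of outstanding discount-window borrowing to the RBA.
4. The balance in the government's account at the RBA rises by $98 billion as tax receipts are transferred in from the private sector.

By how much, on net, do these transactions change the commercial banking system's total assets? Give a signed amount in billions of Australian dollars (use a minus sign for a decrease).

-$60 billion

RBA balance sheet:
  Assets:      Securities +$359B, Loans to banks −$70B
  Liabilities: Bank reserves +$191B, Government deposits +$98B
Commercial banking system:
  Assets:      Reserves at CB +$191B, Securities −$251B
  Liabilities: Checkable deposits +$10B, Borrowings from CB −$70B
Change in total bank assets = -$60 billion.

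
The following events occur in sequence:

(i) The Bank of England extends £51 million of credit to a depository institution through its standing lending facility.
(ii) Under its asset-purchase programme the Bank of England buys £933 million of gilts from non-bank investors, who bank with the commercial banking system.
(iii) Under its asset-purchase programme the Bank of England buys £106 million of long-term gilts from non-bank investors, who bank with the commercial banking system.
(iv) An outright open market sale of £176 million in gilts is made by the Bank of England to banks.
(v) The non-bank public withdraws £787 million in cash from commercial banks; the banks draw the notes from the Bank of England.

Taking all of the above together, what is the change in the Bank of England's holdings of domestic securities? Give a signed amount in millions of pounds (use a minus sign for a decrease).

Discount-window loan £51 million: the Bank of England's securities portfolio is untouched → 0.
Asset purchase (from non-banks) £933 million: securities added to the Bank of England's portfolio → +£933M.
Asset purchase (from non-banks) £106 million: securities added to the Bank of England's portfolio → +£106M.
OMO sale (to banks) £176 million: securities removed from the Bank of England's portfolio → −£176M.
Currency withdrawal £787 million: the Bank of England's securities portfolio is untouched → 0.
Net: 0 + 933 + 106 − 176 + 0 = +£863 million.

+£863 million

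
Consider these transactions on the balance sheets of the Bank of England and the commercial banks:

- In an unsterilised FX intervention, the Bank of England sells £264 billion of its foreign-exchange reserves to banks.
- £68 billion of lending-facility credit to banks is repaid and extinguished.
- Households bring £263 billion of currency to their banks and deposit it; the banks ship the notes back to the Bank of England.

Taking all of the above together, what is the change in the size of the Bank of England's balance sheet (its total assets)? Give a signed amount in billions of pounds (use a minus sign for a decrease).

FX sale £264 billion: a Bank of England asset is shed → −£264B.
Discount-window repayment £68 billion: a Bank of England asset is shed → −£68B.
Currency deposit £263 billion: only the composition of liabilities changes → 0.
Net: −264 − 68 + 0 = -£332 billion.

-£332 billion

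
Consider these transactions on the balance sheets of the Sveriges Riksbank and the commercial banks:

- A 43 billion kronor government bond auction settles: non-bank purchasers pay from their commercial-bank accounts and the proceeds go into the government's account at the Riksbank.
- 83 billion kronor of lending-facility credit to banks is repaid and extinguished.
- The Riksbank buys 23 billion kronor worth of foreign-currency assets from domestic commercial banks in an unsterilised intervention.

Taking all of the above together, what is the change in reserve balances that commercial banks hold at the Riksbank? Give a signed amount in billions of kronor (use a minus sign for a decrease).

Riksbank balance sheet:
  Assets:      Loans to banks −83B, Foreign assets +23B
  Liabilities: Bank reserves −103B, Government deposits +43B
So the change in reserve balances that commercial banks hold at the Riksbank is -103 billion.

-103 billion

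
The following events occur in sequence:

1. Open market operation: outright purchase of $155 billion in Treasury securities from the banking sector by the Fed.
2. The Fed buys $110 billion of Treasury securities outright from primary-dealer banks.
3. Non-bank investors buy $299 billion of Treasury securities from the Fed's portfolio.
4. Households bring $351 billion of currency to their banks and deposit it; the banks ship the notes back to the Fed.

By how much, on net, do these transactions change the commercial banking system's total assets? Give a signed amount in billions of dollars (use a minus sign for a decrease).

OMO purchase (from banks) $155 billion: just an asset swap on bank balance sheets → 0.
OMO purchase (from banks) $110 billion: just an asset swap on bank balance sheets → 0.
Asset sale (to non-banks) $299 billion: bank balance sheets shrink → −$299B.
Currency deposit $351 billion: bank balance sheets expand → +$351B.
Net: 0 + 0 − 299 + 351 = +$52 billion.

+$52 billion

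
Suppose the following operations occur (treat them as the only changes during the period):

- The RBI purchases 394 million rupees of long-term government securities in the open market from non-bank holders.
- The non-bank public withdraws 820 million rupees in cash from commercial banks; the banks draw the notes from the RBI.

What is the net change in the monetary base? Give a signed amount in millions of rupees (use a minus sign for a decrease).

RBI balance sheet:
  Assets:      Securities +394M
  Liabilities: Bank reserves −426M, Currency in circulation +820M
Monetary base = currency + reserves: +820M + (−426M) = +394 million.

+394 million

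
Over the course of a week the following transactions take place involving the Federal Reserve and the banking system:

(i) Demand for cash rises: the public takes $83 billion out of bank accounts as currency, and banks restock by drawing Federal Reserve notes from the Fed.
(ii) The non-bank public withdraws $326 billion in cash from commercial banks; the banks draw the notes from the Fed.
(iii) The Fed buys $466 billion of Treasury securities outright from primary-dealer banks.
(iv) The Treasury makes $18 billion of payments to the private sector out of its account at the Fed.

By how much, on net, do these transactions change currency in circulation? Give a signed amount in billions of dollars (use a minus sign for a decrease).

Fed balance sheet:
  Assets:      Securities +$466B
  Liabilities: Bank reserves +$75B, Currency in circulation +$409B, Government deposits −$18B
Commercial banking system:
  Assets:      Reserves at CB +$75B, Securities −$466B
  Liabilities: Checkable deposits −$391B
So the change in currency in circulation is +$409 billion.

+$409 billion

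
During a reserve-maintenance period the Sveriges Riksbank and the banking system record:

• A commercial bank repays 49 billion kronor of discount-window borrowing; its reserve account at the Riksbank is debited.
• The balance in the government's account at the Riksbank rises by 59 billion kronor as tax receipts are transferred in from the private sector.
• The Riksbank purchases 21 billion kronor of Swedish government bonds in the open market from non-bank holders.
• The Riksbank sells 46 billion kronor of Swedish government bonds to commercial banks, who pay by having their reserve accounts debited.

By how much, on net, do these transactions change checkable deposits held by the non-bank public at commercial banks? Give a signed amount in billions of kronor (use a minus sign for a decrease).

Discount-window repayment 49 billion kronor: the counterparty is a bank, so public deposits are unchanged → 0.
Government account inflow 59 billion kronor: non-bank counterparties' bank balances fall → −59B.
Asset purchase (from non-banks) 21 billion kronor: non-bank counterparties' bank balances rise → +21B.
OMO sale (to banks) 46 billion kronor: the counterparty is a bank, so public deposits are unchanged → 0.
Net: 0 − 59 + 21 + 0 = -38 billion.

-38 billion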